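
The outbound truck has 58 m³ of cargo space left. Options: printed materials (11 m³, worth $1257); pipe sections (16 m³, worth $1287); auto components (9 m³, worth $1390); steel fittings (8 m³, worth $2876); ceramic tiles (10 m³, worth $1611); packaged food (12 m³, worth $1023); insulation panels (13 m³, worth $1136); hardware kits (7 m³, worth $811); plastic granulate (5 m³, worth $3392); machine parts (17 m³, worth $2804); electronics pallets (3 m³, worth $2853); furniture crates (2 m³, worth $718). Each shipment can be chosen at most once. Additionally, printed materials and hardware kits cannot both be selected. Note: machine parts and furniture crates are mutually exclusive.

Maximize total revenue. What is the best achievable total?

14926

Taking auto components + steel fittings + ceramic tiles + plastic granulate + machine parts + electronics pallets: 52 m³ used, 14926 in revenue.
The closest alternative, printed materials + steel fittings + ceramic tiles + plastic granulate + machine parts + electronics pallets, reaches only 14793.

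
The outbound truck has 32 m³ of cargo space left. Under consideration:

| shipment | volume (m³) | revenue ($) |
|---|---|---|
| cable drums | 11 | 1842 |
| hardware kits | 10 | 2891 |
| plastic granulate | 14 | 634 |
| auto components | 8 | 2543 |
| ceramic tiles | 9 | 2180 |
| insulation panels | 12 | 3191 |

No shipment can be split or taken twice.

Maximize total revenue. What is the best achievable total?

8625

Density check — auto components 317.88, hardware kits 289.10, insulation panels 265.92, ceramic tiles 242.22 are the best per m³.
Taking hardware kits + auto components + insulation panels: 30 m³ used, 8625 in revenue.
The spare 2 m³ is too small for any remaining shipment, and no exchange beats 8625.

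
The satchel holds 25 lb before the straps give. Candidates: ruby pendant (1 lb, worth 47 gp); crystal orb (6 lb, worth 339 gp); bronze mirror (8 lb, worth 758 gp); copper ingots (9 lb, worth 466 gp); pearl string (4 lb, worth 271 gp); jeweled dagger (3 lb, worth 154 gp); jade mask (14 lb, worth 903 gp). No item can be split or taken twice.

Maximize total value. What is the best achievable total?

1815

Density check — bronze mirror 94.75, pearl string 67.75, jade mask 64.50 are the best per lb.
The ratio heuristic lands on ruby pendant + crystal orb + bronze mirror + pearl string + jeweled dagger (1569) but leaves 3 lb idle.
Replace ruby pendant and crystal orb and pearl string with jade mask: the trade gains 246 net, giving 1815 at 25 lb.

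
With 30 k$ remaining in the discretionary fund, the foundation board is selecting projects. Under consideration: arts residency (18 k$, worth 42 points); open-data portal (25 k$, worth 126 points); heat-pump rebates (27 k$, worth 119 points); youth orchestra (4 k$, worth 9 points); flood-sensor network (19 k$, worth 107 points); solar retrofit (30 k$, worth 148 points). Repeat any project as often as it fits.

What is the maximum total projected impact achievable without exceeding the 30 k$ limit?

148

Density check — flood-sensor network 5.63, open-data portal 5.04, solar retrofit 4.93, heat-pump rebates 4.41 are the best per k$.
Taking the top-ratio projects first gives 2×youth orchestra + flood-sensor network for 125 (27 k$).
Replace 2×youth orchestra and flood-sensor network with solar retrofit: the trade gains 23 net, giving 148 at 30 k$.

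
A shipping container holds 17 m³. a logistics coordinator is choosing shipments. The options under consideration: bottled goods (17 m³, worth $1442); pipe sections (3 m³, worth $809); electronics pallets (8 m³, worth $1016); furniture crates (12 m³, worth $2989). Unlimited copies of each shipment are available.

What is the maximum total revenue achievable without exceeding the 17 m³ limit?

Taking 5×pipe sections: 15 m³ used, 4045 in revenue.
That's the maximum — no swap from here does better than 4045.

4045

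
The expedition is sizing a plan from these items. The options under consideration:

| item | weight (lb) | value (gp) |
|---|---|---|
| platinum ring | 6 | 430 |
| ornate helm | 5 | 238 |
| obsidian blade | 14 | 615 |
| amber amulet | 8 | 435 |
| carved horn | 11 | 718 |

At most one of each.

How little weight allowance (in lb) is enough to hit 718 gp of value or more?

11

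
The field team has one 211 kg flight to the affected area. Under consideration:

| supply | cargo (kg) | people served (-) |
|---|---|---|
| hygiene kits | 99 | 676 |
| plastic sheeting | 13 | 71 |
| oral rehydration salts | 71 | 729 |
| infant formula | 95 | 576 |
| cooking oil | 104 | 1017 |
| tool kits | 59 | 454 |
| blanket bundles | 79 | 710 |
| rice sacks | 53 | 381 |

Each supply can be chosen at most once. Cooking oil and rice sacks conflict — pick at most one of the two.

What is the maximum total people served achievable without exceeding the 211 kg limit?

Ranking by ratio (people served/kg): oral rehydration salts 10.27, cooking oil 9.78, blanket bundles 8.99.
The ratio heuristic lands on plastic sheeting + oral rehydration salts + cooking oil (1817) but leaves 23 kg idle.
Replace plastic sheeting and cooking oil with tool kits + blanket bundles: the trade gains 76 net, giving 1893 at 209 kg.
Next best is oral rehydration salts + blanket bundles + rice sacks at 1820 (203 kg) — short by 73.

1893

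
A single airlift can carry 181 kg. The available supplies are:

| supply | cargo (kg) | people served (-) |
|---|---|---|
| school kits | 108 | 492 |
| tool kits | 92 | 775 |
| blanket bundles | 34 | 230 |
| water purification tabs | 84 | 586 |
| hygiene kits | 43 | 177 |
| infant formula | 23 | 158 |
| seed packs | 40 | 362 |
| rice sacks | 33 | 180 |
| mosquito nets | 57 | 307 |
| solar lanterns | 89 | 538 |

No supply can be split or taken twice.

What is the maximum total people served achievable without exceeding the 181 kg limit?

1367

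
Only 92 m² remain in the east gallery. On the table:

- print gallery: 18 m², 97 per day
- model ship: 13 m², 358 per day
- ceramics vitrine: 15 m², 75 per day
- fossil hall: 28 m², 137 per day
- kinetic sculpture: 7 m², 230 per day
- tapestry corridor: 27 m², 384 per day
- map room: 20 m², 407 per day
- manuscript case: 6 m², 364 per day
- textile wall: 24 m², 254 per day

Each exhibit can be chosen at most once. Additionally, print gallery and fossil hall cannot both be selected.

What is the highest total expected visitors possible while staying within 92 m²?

Density check — manuscript case 60.67, kinetic sculpture 32.86, model ship 27.54, map room 20.35 are the best per m².
Taking print gallery + model ship + kinetic sculpture + tapestry corridor + map room + manuscript case: 91 m² used, 1840 in expected visitors.
Nothing else feasible within 92 m² beats 1840.

1840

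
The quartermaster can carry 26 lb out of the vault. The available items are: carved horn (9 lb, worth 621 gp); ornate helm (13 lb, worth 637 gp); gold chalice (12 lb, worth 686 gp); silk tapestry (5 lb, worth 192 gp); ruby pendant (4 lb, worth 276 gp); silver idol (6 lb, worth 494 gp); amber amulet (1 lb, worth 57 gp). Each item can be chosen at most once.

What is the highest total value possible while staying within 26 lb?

1640

Taking carved horn + gold chalice + ruby pendant + amber amulet: 26 lb used, 1640 in value.
Carved horn + silk tapestry + ruby pendant + silver idol + amber amulet (25 lb) also reaches 1640 — a tie, but nothing goes higher.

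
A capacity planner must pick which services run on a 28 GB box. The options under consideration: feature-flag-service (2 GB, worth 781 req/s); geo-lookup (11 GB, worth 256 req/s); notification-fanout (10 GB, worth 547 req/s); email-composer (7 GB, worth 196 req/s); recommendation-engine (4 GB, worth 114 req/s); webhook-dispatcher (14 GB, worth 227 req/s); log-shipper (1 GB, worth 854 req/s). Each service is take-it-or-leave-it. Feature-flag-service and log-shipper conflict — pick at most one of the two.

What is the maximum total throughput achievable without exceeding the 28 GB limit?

Ranking by ratio (throughput/GB): log-shipper 854.00, feature-flag-service 390.50, notification-fanout 54.70, recommendation-engine 28.50.
Taking geo-lookup + notification-fanout + recommendation-engine + log-shipper: 26 GB used, 1771 in throughput.

1771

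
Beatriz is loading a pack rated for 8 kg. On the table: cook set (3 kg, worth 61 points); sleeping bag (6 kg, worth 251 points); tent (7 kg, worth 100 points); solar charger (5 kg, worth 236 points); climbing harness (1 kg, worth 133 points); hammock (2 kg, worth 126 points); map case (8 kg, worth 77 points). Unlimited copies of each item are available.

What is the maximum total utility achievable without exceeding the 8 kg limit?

1064

By utility per kg: climbing harness 133.00, hammock 63.00, solar charger 47.20 lead.
Taking 8×climbing harness: 8 kg used, 1064 in utility.
Every other selection either busts 8 kg or fails to beat 1064.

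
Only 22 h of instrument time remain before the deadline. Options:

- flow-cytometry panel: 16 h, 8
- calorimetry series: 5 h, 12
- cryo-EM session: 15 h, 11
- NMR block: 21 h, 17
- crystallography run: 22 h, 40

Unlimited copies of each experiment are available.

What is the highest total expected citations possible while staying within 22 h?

The ratio ordering already packs tightly: 4×calorimetry series, 20 h, 48.

48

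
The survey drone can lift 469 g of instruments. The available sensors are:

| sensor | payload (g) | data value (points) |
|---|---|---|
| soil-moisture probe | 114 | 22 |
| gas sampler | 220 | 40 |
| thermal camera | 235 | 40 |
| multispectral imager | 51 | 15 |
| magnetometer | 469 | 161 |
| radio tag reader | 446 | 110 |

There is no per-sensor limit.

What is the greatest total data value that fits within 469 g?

Taking magnetometer: 469 g used, 161 in data value.
Every other selection either busts 469 g or fails to beat 161.

161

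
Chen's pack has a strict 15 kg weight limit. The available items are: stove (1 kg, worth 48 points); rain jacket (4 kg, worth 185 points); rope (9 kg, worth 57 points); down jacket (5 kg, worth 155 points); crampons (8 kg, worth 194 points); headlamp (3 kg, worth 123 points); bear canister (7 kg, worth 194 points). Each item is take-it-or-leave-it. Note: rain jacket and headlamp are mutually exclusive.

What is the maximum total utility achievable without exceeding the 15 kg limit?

By utility per kg: stove 48.00, rain jacket 46.25, headlamp 41.00, down jacket 31.00 lead.
Taking down jacket + headlamp + bear canister: 15 kg used, 472 in utility.
Runner-up stove + rain jacket + crampons tops out at 427.

472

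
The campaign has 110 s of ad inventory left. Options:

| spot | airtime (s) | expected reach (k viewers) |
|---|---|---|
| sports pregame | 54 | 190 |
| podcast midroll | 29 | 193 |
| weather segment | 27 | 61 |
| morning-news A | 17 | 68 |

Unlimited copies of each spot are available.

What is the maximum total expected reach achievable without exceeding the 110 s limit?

3×podcast midroll + morning-news A uses 104 of the 110 s and totals 647.

647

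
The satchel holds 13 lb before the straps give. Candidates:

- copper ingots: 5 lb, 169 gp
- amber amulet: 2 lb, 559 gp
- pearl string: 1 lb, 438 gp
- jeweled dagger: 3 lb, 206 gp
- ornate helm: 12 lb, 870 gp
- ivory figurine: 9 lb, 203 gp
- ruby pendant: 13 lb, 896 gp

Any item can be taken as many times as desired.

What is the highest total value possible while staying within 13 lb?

5694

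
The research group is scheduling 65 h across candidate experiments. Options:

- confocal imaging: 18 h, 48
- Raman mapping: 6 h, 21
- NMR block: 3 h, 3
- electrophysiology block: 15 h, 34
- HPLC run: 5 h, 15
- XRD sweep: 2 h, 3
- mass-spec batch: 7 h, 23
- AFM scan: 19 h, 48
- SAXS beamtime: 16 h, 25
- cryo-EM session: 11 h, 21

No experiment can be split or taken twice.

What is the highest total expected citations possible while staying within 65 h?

174

By expected citations per h: Raman mapping 3.50, mass-spec batch 3.29, HPLC run 3.00 lead.
The ratio heuristic lands on confocal imaging + Raman mapping + NMR block + HPLC run + XRD sweep + mass-spec batch + AFM scan (161) but leaves 5 h idle.
The 10 h tied up in NMR block and HPLC run and XRD sweep is better spent on electrophysiology block — total rises to 174 (65 h).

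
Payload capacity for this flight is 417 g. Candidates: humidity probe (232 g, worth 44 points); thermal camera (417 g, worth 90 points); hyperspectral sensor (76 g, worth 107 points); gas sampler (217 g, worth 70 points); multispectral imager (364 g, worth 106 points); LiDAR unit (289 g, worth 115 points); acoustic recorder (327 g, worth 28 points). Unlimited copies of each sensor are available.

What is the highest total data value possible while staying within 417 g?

535

Density check — hyperspectral sensor 1.41, LiDAR unit 0.40, gas sampler 0.32, multispectral imager 0.29 are the best per g.
The ratio ordering already packs tightly: 5×hyperspectral sensor, 380 g, 535.
The spare 37 g is too small for any remaining sensor, and no exchange beats 535.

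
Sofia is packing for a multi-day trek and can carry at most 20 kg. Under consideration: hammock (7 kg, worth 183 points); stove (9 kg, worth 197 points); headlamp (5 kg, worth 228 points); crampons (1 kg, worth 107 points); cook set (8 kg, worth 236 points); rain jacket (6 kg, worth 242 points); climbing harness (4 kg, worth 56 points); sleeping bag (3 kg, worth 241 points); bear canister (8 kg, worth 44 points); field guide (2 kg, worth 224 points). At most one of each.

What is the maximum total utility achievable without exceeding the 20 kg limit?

Filling by ratio: headlamp + crampons + rain jacket + sleeping bag + field guide for 1042, with 3 kg left unused.
Replace headlamp with cook set: the trade gains 8 net, giving 1050 at 20 kg.

1050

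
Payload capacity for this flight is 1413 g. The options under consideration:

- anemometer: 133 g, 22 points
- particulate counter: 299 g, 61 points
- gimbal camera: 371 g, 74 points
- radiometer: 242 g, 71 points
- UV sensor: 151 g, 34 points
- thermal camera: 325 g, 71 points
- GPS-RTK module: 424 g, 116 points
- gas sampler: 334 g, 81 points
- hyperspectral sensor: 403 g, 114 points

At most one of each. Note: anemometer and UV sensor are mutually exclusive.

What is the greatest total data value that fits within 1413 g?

The ratio ordering already packs tightly: radiometer + GPS-RTK module + gas sampler + hyperspectral sensor, 1403 g, 382.
Next best is radiometer + thermal camera + GPS-RTK module + hyperspectral sensor at 372 (1394 g) — short by 10.

382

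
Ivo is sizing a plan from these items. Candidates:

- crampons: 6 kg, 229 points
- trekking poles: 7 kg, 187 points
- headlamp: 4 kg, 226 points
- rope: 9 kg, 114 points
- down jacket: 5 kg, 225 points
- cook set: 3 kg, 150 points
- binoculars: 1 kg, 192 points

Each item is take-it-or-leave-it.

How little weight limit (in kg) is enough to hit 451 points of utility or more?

8

Minimise kg subject to total utility ≥ 451.
Taking headlamp + cook set + binoculars gives 568 (≥ 451) for 8 kg.
Below 8 kg the best achievable stays under 451.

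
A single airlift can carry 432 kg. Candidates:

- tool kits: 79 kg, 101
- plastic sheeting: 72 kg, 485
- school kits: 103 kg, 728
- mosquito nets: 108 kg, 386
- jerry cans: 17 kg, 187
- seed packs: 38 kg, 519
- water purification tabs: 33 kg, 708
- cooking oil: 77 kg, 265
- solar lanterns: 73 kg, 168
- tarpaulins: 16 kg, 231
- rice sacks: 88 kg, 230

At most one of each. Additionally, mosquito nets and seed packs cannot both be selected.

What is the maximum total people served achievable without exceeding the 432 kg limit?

Density check — water purification tabs 21.45, tarpaulins 14.44, seed packs 13.66, jerry cans 11.00 are the best per kg.
Taking plastic sheeting + school kits + jerry cans + seed packs + water purification tabs + cooking oil + solar lanterns + tarpaulins: 429 kg used, 3291 in people served.
The spare 3 kg is too small for any remaining supply, and no feasible exchange beats 3291.

3291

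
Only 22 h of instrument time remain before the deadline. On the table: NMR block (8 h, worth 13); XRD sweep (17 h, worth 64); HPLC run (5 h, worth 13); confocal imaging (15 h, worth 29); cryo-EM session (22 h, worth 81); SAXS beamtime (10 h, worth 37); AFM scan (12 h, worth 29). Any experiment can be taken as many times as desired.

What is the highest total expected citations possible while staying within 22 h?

81

A density-first pass picks XRD sweep + HPLC run — 77 at 22 h.
Dropping XRD sweep and HPLC run frees 22 h; slotting in cryo-EM session (22 h) lifts the total to 81 at 22 h.
Nothing else within 22 h beats 81.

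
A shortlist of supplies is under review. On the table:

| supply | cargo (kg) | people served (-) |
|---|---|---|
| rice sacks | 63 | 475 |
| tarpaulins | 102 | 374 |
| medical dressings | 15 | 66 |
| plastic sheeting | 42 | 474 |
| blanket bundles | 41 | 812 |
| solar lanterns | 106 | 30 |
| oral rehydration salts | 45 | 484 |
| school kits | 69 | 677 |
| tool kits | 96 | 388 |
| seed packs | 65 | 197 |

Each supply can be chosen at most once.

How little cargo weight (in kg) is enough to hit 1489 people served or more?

Look for the lowest-cargo combination reaching 1489.
blanket bundles + school kits: 1489 people served at 110 kg.
Any bundle with less than 110 kg falls short of 1489.

110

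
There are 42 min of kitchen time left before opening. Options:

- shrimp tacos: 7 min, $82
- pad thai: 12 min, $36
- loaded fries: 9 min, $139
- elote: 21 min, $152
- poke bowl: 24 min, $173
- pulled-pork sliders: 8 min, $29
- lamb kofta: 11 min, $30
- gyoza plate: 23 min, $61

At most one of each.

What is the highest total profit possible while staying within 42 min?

394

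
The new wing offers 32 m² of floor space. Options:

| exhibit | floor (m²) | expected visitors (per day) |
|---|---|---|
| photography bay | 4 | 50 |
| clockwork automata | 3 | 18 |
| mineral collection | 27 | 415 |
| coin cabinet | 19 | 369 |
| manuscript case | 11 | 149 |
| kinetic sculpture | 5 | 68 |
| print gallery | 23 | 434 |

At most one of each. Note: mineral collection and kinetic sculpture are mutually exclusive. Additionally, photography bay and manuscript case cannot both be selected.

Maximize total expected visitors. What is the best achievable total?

552

By expected visitors per m²: coin cabinet 19.42, print gallery 18.87, mineral collection 15.37 lead.
Taking the top-ratio exhibits first gives photography bay + clockwork automata + coin cabinet + kinetic sculpture for 505 (31 m²).
Dropping clockwork automata and coin cabinet frees 22 m²; slotting in print gallery (23 m²) lifts the total to 552 at 32 m².
An exhaustive check of the 128 subsets confirms 552.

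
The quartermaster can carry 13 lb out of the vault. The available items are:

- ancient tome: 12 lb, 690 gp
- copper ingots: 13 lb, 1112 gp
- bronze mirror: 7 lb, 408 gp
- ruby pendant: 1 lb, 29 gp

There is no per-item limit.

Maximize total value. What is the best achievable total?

The ratio ordering already packs tightly: copper ingots, 13 lb, 1112.

1112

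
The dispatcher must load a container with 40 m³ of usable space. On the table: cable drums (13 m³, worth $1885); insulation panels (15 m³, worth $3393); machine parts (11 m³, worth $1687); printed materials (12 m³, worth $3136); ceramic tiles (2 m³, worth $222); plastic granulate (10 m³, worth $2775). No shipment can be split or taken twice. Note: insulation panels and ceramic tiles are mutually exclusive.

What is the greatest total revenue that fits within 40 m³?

9304

Ranking by ratio (revenue/m³): plastic granulate 277.50, printed materials 261.33, insulation panels 226.20, machine parts 153.36.
Insulation panels + printed materials + plastic granulate uses 37 of the 40 m³ and totals 9304.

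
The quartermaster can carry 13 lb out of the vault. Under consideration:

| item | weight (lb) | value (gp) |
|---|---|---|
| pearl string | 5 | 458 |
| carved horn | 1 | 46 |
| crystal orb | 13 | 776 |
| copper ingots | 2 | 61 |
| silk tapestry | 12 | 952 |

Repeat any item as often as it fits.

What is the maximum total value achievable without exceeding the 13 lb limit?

2×pearl string + 3×carved horn uses 13 of the 13 lb and totals 1054.
Every other selection either busts 13 lb or fails to beat 1054.

1054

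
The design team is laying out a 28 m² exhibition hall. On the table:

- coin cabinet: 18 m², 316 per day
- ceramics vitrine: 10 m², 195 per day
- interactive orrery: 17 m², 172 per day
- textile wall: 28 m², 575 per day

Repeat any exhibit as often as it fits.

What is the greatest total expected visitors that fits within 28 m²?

Textile wall uses 28 of the 28 m² and totals 575.

575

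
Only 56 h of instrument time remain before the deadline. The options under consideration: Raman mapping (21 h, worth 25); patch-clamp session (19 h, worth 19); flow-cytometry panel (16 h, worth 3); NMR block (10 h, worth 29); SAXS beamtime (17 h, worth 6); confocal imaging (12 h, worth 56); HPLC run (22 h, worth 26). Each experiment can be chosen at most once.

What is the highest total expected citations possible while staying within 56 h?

By expected citations per h: confocal imaging 4.67, NMR block 2.90, Raman mapping 1.19, HPLC run 1.18 lead.
A density-first pass picks Raman mapping + NMR block + confocal imaging — 110 at 43 h.
The 21 h tied up in Raman mapping is better spent on HPLC run — total rises to 111 (44 h).
The closest alternative, Raman mapping + NMR block + confocal imaging, reaches only 110.

111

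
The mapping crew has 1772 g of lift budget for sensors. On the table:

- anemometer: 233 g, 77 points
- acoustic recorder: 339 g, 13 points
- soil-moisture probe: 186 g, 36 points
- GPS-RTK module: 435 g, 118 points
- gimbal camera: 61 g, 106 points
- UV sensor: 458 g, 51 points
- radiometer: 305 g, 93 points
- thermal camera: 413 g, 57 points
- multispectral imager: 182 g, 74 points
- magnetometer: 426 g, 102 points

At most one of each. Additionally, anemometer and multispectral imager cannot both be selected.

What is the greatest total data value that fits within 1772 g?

532

Best packing: anemometer + soil-moisture probe + GPS-RTK module + gimbal camera + radiometer + magnetometer — 1646 g, 532 total.
Next best is soil-moisture probe + GPS-RTK module + gimbal camera + radiometer + multispectral imager + magnetometer at 529 (1595 g) — short by 3.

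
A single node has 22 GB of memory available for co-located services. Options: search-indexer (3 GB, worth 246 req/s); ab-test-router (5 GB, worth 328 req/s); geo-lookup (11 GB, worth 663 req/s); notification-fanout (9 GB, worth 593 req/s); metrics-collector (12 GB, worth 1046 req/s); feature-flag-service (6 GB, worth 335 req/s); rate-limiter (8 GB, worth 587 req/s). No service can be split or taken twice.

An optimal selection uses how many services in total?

Optimal total is 1639.
For example notification-fanout + metrics-collector achieves it, using 21 GB.
Every optimal selection uses 2 services.

2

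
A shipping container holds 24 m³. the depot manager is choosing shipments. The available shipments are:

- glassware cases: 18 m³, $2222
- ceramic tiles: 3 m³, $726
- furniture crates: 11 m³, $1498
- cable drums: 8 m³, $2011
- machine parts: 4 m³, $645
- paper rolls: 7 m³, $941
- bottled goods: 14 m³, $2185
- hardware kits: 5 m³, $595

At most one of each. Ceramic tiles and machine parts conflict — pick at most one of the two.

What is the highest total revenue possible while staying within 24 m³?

4273

Ceramic tiles + cable drums + paper rolls + hardware kits uses 23 of the 24 m³ and totals 4273.
That's the maximum — no feasible swap from here does better than 4273.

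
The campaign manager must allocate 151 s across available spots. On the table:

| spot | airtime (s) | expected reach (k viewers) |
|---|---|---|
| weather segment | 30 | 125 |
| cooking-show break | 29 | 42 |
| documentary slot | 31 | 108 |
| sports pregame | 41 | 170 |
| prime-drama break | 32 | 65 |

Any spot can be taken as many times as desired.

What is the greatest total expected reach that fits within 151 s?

Taking 5×weather segment: 150 s used, 625 in expected reach.

625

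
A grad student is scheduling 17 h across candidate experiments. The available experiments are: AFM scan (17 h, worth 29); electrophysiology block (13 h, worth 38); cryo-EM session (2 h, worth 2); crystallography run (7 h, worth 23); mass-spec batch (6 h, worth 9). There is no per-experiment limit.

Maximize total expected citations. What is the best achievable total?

The ratio ordering already packs tightly: cryo-EM session + 2×crystallography run, 16 h, 48.

48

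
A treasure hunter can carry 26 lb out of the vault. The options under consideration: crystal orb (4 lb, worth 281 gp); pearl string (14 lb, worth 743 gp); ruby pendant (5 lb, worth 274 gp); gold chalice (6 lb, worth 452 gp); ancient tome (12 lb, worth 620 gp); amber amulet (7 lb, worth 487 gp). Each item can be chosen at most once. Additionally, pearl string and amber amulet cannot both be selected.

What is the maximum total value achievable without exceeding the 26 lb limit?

1559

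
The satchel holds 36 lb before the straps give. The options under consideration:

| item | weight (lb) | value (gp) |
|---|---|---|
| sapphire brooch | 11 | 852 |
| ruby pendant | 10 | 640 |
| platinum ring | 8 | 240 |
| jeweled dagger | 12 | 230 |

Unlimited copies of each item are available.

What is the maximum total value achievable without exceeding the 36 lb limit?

2556

The ratio ordering already packs tightly: 3×sapphire brooch, 33 lb, 2556.
No other feasible combination exceeds 2556.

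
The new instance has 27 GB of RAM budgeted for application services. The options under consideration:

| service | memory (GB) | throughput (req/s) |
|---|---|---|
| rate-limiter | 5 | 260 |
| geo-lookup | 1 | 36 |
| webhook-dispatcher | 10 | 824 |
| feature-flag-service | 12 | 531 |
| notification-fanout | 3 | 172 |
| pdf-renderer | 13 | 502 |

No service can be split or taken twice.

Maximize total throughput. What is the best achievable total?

Taking the top-ratio services first gives rate-limiter + geo-lookup + webhook-dispatcher + notification-fanout for 1292 (19 GB).
Dropping geo-lookup and notification-fanout frees 4 GB; slotting in feature-flag-service (12 GB) lifts the total to 1615 at 27 GB.

1615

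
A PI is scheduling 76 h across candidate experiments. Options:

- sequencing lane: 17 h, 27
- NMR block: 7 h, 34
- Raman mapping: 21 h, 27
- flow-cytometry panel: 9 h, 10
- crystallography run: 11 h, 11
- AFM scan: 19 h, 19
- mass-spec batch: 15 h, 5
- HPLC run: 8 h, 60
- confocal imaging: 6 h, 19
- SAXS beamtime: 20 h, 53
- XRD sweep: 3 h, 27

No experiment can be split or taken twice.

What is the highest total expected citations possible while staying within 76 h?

Ranking by ratio (expected citations/h): XRD sweep 9.00, HPLC run 7.50, NMR block 4.86.
Greedy by ratio would take sequencing lane + NMR block + flow-cytometry panel + HPLC run + confocal imaging + SAXS beamtime + XRD sweep: 70 h used, total 230.
Dropping flow-cytometry panel frees 9 h; slotting in crystallography run (11 h) lifts the total to 231 at 72 h.
NMR block + Raman mapping + crystallography run + HPLC run + confocal imaging + SAXS beamtime + XRD sweep matches that 231 at 76 h; no feasible combination exceeds it.

231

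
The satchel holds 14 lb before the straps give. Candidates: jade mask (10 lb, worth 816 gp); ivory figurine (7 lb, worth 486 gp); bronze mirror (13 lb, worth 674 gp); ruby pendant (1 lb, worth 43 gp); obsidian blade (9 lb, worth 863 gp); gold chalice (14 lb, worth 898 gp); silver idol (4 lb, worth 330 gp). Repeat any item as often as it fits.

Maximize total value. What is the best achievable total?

Ruby pendant + obsidian blade + silver idol uses 14 of the 14 lb and totals 1236.
Every other selection either busts 14 lb or fails to beat 1236.

1236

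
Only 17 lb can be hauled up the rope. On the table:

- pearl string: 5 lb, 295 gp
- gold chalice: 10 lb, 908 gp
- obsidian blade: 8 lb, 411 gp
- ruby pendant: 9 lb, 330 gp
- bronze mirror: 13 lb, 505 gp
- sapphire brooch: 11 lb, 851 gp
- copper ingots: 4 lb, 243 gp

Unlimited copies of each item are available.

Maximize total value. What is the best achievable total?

1203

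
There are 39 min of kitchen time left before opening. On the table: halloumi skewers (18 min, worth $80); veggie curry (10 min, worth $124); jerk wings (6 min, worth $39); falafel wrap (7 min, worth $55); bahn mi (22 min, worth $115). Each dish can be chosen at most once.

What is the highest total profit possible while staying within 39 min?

294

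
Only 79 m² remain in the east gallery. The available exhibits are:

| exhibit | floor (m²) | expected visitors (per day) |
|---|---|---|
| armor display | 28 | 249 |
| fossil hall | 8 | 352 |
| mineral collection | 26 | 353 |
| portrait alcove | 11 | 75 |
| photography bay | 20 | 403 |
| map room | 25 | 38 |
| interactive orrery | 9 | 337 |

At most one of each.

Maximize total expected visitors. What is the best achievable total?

Taking fossil hall + mineral collection + portrait alcove + photography bay + interactive orrery: 74 m² used, 1520 in expected visitors.
Every other selection either busts 79 m² or fails to beat 1520.

1520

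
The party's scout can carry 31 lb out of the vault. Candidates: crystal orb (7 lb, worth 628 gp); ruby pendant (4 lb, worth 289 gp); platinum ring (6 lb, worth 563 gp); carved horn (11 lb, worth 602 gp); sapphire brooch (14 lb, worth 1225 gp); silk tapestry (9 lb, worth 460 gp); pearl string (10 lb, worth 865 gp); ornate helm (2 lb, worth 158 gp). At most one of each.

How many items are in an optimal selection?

Optimal total is 2718.
crystal orb + sapphire brooch + pearl string hits 2718 at 31 lb.
All optima have 3 items.

3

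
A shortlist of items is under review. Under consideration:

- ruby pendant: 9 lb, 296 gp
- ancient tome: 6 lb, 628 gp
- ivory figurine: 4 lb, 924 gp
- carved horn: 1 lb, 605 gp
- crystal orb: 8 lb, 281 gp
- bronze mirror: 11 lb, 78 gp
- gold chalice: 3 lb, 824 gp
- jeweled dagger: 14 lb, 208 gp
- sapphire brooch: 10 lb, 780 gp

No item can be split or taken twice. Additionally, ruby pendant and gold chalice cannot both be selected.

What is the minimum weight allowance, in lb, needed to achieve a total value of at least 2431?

14

Look for the lowest-weight combination reaching 2431.
ancient tome + ivory figurine + carved horn + gold chalice: 2981 value at 14 lb.
Any bundle with less than 14 lb falls short of 2431.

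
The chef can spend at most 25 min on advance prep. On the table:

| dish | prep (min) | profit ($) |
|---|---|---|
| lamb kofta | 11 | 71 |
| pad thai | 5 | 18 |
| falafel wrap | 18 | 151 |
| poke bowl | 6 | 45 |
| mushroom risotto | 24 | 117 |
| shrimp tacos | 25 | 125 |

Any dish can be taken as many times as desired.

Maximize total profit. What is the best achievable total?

Falafel wrap + poke bowl uses 24 of the 25 min and totals 196.
No other feasible combination exceeds 196.

196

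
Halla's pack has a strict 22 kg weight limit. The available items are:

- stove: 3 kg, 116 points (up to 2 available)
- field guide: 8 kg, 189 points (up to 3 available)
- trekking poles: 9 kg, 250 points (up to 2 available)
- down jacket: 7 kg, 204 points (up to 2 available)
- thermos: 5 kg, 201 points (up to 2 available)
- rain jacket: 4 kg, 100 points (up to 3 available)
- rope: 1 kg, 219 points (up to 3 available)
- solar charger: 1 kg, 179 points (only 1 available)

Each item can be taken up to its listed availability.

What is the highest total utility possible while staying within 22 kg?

1473

A density-first pass picks 2×stove + 2×thermos + 3×rope + solar charger — 1470 at 20 kg.
Replace thermos with down jacket: the trade gains 3 net, giving 1473 at 22 kg.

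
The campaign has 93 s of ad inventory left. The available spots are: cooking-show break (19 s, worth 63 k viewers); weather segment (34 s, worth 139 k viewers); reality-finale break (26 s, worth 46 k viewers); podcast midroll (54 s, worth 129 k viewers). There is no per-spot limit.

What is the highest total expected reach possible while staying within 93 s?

341

Best packing: cooking-show break + 2×weather segment — 87 s, 341 total.
That's the maximum — no swap from here does better than 341.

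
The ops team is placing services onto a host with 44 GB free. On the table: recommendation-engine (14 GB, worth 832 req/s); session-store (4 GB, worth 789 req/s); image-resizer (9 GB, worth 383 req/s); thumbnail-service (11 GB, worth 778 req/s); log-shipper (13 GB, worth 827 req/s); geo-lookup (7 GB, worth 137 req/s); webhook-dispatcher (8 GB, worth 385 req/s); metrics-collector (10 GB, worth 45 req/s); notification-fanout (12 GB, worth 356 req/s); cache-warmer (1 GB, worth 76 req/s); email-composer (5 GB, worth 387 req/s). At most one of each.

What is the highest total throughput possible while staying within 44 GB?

3302

By throughput per GB: session-store 197.25, email-composer 77.40, cache-warmer 76.00, thumbnail-service 70.73 lead.
Greedy by ratio would take session-store + thumbnail-service + log-shipper + webhook-dispatcher + cache-warmer + email-composer: 42 GB used, total 3242.
Dropping webhook-dispatcher and email-composer frees 13 GB; slotting in recommendation-engine (14 GB) lifts the total to 3302 at 43 GB.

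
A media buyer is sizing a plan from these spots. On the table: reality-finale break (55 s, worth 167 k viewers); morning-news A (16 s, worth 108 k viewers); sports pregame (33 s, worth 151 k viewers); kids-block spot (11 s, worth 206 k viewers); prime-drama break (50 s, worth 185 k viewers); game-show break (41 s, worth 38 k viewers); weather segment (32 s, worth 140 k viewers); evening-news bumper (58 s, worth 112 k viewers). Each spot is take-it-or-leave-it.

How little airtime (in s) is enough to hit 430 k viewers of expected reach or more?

59

Need the lightest bundle worth ≥ 430.
morning-news A + kids-block spot + weather segment: 454 expected reach at 59 s.
Below 59 s the best achievable stays under 430.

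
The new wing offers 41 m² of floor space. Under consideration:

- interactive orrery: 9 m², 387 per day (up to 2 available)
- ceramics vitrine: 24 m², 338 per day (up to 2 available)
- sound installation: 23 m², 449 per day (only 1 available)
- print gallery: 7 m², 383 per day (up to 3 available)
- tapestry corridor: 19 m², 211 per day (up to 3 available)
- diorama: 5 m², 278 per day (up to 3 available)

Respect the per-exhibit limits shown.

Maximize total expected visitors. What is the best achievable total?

2092

Ranking by ratio (expected visitors/m²): diorama 55.60, print gallery 54.71, interactive orrery 43.00, sound installation 19.52.
Greedy by ratio would take 3×print gallery + 3×diorama: 36 m² used, total 1983.
Replace diorama with interactive orrery: the trade gains 109 net, giving 2092 at 40 m².
The spare 1 m² is too small for any remaining exhibit, and no exchange beats 2092.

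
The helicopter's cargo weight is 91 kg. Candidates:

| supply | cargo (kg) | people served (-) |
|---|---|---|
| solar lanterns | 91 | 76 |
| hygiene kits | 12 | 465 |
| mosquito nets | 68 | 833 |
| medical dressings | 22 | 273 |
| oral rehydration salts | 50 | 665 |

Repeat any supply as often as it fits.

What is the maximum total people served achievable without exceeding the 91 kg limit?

Density check — hygiene kits 38.75, oral rehydration salts 13.30, medical dressings 12.41, mosquito nets 12.25 are the best per kg.
The ratio ordering already packs tightly: 7×hygiene kits, 84 kg, 3255.

3255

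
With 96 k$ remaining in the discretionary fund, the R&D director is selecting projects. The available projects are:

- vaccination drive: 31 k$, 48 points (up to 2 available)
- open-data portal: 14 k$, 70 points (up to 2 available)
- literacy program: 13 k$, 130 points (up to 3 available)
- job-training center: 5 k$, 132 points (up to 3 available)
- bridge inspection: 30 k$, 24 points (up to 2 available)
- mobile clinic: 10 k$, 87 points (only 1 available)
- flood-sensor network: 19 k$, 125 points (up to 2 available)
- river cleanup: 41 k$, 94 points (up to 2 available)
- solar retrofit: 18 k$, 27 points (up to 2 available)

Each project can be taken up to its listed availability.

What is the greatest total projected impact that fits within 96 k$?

Density check — job-training center 26.40, literacy program 10.00, mobile clinic 8.70 are the best per k$.
The ratio heuristic lands on 3×literacy program + 3×job-training center + mobile clinic + flood-sensor network (998) but leaves 13 k$ idle.
The 10 k$ tied up in mobile clinic is better spent on flood-sensor network — total rises to 1036 (92 k$).

1036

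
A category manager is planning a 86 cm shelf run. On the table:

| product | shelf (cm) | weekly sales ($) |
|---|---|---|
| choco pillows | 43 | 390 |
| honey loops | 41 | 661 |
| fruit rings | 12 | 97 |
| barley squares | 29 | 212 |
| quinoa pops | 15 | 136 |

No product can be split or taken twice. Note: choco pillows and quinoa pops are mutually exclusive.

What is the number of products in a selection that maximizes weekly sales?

The maximum weekly sales within 86 cm is 1051.
For example choco pillows + honey loops achieves it, using 84 cm.
Any selection reaching 1051 contains exactly 2 products.

2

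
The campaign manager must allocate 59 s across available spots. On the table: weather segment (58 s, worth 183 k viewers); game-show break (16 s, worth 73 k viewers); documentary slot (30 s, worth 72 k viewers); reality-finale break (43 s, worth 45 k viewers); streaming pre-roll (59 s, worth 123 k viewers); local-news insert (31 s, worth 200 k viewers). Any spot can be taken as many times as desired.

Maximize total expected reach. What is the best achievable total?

Ranking by ratio (expected reach/s): local-news insert 6.45, game-show break 4.56, weather segment 3.16.
Taking game-show break + local-news insert: 47 s used, 273 in expected reach.

273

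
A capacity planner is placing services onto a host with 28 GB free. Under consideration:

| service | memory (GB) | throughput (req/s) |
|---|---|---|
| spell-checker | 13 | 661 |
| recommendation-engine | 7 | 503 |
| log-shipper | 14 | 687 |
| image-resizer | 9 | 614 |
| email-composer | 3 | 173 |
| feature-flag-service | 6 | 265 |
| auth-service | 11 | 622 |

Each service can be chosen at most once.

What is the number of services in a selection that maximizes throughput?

3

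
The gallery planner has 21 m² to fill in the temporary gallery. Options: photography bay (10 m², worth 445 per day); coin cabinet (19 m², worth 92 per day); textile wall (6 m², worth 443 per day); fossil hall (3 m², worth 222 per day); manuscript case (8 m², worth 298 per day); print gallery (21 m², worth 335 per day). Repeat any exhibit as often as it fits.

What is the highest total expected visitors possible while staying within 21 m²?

Best packing: 7×fossil hall — 21 m², 1554 total.
Nothing else within 21 m² beats 1554.

1554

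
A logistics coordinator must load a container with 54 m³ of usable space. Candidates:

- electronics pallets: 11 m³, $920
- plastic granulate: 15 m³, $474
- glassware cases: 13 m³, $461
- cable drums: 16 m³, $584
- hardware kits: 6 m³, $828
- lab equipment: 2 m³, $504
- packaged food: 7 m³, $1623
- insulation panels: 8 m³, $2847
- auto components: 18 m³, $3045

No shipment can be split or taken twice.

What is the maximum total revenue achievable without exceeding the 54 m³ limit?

9767

Taking electronics pallets + hardware kits + lab equipment + packaged food + insulation panels + auto components: 52 m³ used, 9767 in revenue.
Next best is glassware cases + hardware kits + lab equipment + packaged food + insulation panels + auto components at 9308 (54 m³) — short by 459.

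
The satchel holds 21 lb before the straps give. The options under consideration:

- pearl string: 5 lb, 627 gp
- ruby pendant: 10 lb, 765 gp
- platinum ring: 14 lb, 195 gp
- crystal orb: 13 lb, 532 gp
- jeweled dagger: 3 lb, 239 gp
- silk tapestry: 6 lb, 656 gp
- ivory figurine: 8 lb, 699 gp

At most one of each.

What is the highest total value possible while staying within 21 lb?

2048

Filling by ratio: pearl string + silk tapestry + ivory figurine for 1982, with 2 lb left unused.
Replace ivory figurine with ruby pendant: the trade gains 66 net, giving 2048 at 21 lb.
The closest alternative, pearl string + silk tapestry + ivory figurine, reaches only 1982.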